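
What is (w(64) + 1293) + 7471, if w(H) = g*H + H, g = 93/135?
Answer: 399244/45 ≈ 8872.1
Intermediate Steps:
g = 31/45 (g = 93*(1/135) = 31/45 ≈ 0.68889)
w(H) = 76*H/45 (w(H) = 31*H/45 + H = 76*H/45)
(w(64) + 1293) + 7471 = ((76/45)*64 + 1293) + 7471 = (4864/45 + 1293) + 7471 = 63049/45 + 7471 = 399244/45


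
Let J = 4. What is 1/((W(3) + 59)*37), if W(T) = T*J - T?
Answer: 1/2516 ≈ 0.00039746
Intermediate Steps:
W(T) = 3*T (W(T) = T*4 - T = 4*T - T = 3*T)
1/((W(3) + 59)*37) = 1/((3*3 + 59)*37) = 1/((9 + 59)*37) = 1/(68*37) = 1/2516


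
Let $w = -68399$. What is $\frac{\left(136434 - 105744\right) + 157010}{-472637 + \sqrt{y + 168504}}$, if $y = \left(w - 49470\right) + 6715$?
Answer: $- \frac{88713964900}{223385676419} - \frac{938500 \sqrt{2294}}{223385676419} \approx -0.39734$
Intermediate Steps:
$y = -111154$ ($y = \left(-68399 - 49470\right) + 6715 = -117869 + 6715 = -111154$)
$\frac{\left(136434 - 105744\right) + 157010}{-472637 + \sqrt{y + 168504}} = \frac{\left(136434 - 105744\right) + 157010}{-472637 + \sqrt{-111154 + 168504}} = \frac{30690 + 157010}{-472637 + \sqrt{57350}} = \frac{187700}{-472637 + 5 \sqrt{2294}}$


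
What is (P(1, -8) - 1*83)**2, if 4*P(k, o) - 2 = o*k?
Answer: 28561/4 ≈ 7140.3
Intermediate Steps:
P(k, o) = 1/2 + k*o/4 (P(k, o) = 1/2 + (o*k)/4 = 1/2 + (k*o)/4 = 1/2 + k*o/4)
(P(1, -8) - 1*83)**2 = ((1/2 + (1/4)*1*(-8)) - 1*83)**2 = ((1/2 - 2) - 83)**2 = (-3/2 - 83)**2 = (-169/2)**2 = 28561/4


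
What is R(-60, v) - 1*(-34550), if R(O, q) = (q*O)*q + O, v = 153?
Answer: -1370050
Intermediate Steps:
R(O, q) = O + O*q**2 (R(O, q) = (O*q)*q + O = O*q**2 + O = O + O*q**2)
R(-60, v) - 1*(-34550) = -60*(1 + 153**2) - 1*(-34550) = -60*(1 + 23409) + 34550 = -60*23410 + 34550 = -1404600 + 34550 = -1370050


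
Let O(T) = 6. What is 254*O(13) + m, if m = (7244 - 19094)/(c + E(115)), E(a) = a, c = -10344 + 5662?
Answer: 6971958/4567 ≈ 1526.6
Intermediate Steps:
c = -4682
m = 11850/4567 (m = (7244 - 19094)/(-4682 + 115) = -11850/(-4567) = -11850*(-1/4567) = 11850/4567 ≈ 2.5947)
254*O(13) + m = 254*6 + 11850/4567 = 1524 + 11850/4567 = 6971958/4567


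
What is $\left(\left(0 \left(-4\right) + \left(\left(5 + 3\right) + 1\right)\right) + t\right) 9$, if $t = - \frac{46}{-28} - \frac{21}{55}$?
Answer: $\frac{71109}{770} \approx 92.349$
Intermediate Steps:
$t = \frac{971}{770}$ ($t = \left(-46\right) \left(- \frac{1}{28}\right) - \frac{21}{55} = \frac{23}{14} - \frac{21}{55} = \frac{971}{770} \approx 1.261$)
$\left(\left(0 \left(-4\right) + \left(\left(5 + 3\right) + 1\right)\right) + t\right) 9 = \left(\left(0 \left(-4\right) + \left(\left(5 + 3\right) + 1\right)\right) + \frac{971}{770}\right) 9 = \left(\left(0 + \left(8 + 1\right)\right) + \frac{971}{770}\right) 9 = \left(\left(0 + 9\right) + \frac{971}{770}\right) 9 = \left(9 + \frac{971}{770}\right) 9 = \frac{7901}{770} \cdot 9 = \frac{71109}{770}$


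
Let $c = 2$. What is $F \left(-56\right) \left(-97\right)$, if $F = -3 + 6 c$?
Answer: $48888$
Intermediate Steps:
$F = 9$ ($F = -3 + 6 \cdot 2 = -3 + 12 = 9$)
$F \left(-56\right) \left(-97\right) = 9 \left(-56\right) \left(-97\right) = \left(-504\right) \left(-97\right) = 48888$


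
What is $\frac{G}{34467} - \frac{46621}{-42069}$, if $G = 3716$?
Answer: $\frac{587738137}{483330741} \approx 1.216$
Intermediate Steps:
$\frac{G}{34467} - \frac{46621}{-42069} = \frac{3716}{34467} - \frac{46621}{-42069} = 3716 \cdot \frac{1}{34467} - - \frac{46621}{42069} = \frac{3716}{34467} + \frac{46621}{42069} = \frac{587738137}{483330741}$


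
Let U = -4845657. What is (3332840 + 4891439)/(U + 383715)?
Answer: -8224279/4461942 ≈ -1.8432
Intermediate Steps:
(3332840 + 4891439)/(U + 383715) = (3332840 + 4891439)/(-4845657 + 383715) = 8224279/(-4461942) = 8224279*(-1/4461942) = -8224279/4461942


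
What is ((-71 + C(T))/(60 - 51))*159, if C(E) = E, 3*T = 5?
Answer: -11024/9 ≈ -1224.9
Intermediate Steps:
T = 5/3 (T = (1/3)*5 = 5/3 ≈ 1.6667)
((-71 + C(T))/(60 - 51))*159 = ((-71 + 5/3)/(60 - 51))*159 = -208/3/9*159 = -208/3*1/9*159 = -208/27*159 = -11024/9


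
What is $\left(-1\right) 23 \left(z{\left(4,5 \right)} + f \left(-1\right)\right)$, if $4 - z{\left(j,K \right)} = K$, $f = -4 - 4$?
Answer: $-161$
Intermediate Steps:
$f = -8$
$z{\left(j,K \right)} = 4 - K$
$\left(-1\right) 23 \left(z{\left(4,5 \right)} + f \left(-1\right)\right) = \left(-1\right) 23 \left(\left(4 - 5\right) - -8\right) = - 23 \left(\left(4 - 5\right) + 8\right) = - 23 \left(-1 + 8\right) = \left(-23\right) 7 = -161$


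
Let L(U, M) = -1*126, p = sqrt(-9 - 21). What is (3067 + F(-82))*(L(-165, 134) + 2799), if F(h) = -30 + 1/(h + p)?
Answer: 2492185644/307 - 243*I*sqrt(30)/614 ≈ 8.1179e+6 - 2.1677*I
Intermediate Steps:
p = I*sqrt(30) (p = sqrt(-30) = I*sqrt(30) ≈ 5.4772*I)
F(h) = -30 + 1/(h + I*sqrt(30))
L(U, M) = -126
(3067 + F(-82))*(L(-165, 134) + 2799) = (3067 + (1 - 30*(-82) - 30*I*sqrt(30))/(-82 + I*sqrt(30)))*(-126 + 2799) = (3067 + (1 + 2460 - 30*I*sqrt(30))/(-82 + I*sqrt(30)))*2673 = (3067 + (2461 - 30*I*sqrt(30))/(-82 + I*sqrt(30)))*2673 = 8198091 + 2673*(2461 - 30*I*sqrt(30))/(-82 + I*sqrt(30))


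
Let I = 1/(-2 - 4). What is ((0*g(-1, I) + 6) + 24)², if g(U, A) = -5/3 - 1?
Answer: 900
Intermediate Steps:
I = -⅙ (I = 1/(-6) = -⅙ ≈ -0.16667)
g(U, A) = -8/3 (g(U, A) = -5*⅓ - 1 = -5/3 - 1 = -8/3)
((0*g(-1, I) + 6) + 24)² = ((0*(-8/3) + 6) + 24)² = ((0 + 6) + 24)² = (6 + 24)² = 30² = 900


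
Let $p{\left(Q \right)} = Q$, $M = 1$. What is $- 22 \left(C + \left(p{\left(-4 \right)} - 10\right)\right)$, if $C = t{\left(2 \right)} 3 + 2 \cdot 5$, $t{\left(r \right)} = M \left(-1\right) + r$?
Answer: $22$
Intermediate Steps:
$t{\left(r \right)} = -1 + r$ ($t{\left(r \right)} = 1 \left(-1\right) + r = -1 + r$)
$C = 13$ ($C = \left(-1 + 2\right) 3 + 2 \cdot 5 = 1 \cdot 3 + 10 = 3 + 10 = 13$)
$- 22 \left(C + \left(p{\left(-4 \right)} - 10\right)\right) = - 22 \left(13 - 14\right) = \left(-22\right) \left(-1\right) = 22$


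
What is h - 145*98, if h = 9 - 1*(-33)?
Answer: -14168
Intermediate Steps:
h = 42 (h = 9 + 33 = 42)
h - 145*98 = 42 - 145*98 = 42 - 14210 = -14168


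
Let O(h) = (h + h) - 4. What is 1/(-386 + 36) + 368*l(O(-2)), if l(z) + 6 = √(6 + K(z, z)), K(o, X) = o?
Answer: -772801/350 + 368*I*√2 ≈ -2208.0 + 520.43*I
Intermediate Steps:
O(h) = -4 + 2*h (O(h) = 2*h - 4 = -4 + 2*h)
l(z) = -6 + √(6 + z)
1/(-386 + 36) + 368*l(O(-2)) = 1/(-386 + 36) + 368*(-6 + √(6 + (-4 + 2*(-2)))) = 1/(-350) + 368*(-6 + √(6 + (-4 - 4))) = -1/350 + 368*(-6 + √(6 - 8)) = -1/350 + 368*(-6 + √(-2)) = -1/350 + 368*(-6 + I*√2) = -1/350 + (-2208 + 368*I*√2) = -772801/350 + 368*I*√2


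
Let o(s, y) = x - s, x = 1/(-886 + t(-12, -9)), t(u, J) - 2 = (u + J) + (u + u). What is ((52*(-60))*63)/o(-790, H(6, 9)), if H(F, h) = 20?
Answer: -182604240/733909 ≈ -248.81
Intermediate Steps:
t(u, J) = 2 + J + 3*u (t(u, J) = 2 + ((u + J) + (u + u)) = 2 + ((J + u) + 2*u) = 2 + (J + 3*u) = 2 + J + 3*u)
x = -1/929 (x = 1/(-886 + (2 - 9 + 3*(-12))) = 1/(-886 + (2 - 9 - 36)) = 1/(-886 - 43) = 1/(-929) = -1/929 ≈ -0.0010764)
o(s, y) = -1/929 - s
((52*(-60))*63)/o(-790, H(6, 9)) = ((52*(-60))*63)/(-1/929 - 1*(-790)) = (-3120*63)/(-1/929 + 790) = -196560/733909/929 = -196560*929/733909 = -182604240/733909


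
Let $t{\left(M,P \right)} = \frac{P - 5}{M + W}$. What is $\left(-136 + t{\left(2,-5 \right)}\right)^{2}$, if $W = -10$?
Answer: $\frac{290521}{16} \approx 18158.0$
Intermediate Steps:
$t{\left(M,P \right)} = \frac{-5 + P}{-10 + M}$ ($t{\left(M,P \right)} = \frac{P - 5}{M - 10} = \frac{-5 + P}{-10 + M}$)
$\left(-136 + t{\left(2,-5 \right)}\right)^{2} = \left(-136 + \frac{-5 - 5}{-10 + 2}\right)^{2} = \left(-136 + \frac{1}{-8} \left(-10\right)\right)^{2} = \left(-136 - - \frac{5}{4}\right)^{2} = \left(-136 + \frac{5}{4}\right)^{2} = \left(- \frac{539}{4}\right)^{2} = \frac{290521}{16}$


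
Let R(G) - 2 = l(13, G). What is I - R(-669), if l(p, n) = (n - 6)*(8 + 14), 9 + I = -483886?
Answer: -469047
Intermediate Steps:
I = -483895 (I = -9 - 483886 = -483895)
l(p, n) = -132 + 22*n (l(p, n) = (-6 + n)*22 = -132 + 22*n)
R(G) = -130 + 22*G (R(G) = 2 + (-132 + 22*G) = -130 + 22*G)
I - R(-669) = -483895 - (-130 + 22*(-669)) = -483895 - (-130 - 14718) = -483895 - 1*(-14848) = -483895 + 14848 = -469047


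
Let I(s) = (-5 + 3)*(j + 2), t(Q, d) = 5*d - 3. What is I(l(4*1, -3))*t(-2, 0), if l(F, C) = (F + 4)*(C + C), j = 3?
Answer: 30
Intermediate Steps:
t(Q, d) = -3 + 5*d
l(F, C) = 2*C*(4 + F) (l(F, C) = (4 + F)*(2*C) = 2*C*(4 + F))
I(s) = -10 (I(s) = (-5 + 3)*(3 + 2) = -2*5 = -10)
I(l(4*1, -3))*t(-2, 0) = -10*(-3 + 5*0) = -10*(-3 + 0) = -10*(-3) = 30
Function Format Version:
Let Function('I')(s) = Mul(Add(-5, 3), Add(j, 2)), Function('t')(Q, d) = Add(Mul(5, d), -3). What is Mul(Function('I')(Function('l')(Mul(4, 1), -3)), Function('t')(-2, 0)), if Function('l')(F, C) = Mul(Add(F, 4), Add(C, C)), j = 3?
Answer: 30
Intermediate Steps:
Function('t')(Q, d) = Add(-3, Mul(5, d))
Function('l')(F, C) = Mul(2, C, Add(4, F)) (Function('l')(F, C) = Mul(Add(4, F), Mul(2, C)) = Mul(2, C, Add(4, F)))
Function('I')(s) = -10 (Function('I')(s) = Mul(Add(-5, 3), Add(3, 2)) = Mul(-2, 5) = -10)
Mul(Function('I')(Function('l')(Mul(4, 1), -3)), Function('t')(-2, 0)) = Mul(-10, Add(-3, Mul(5, 0))) = Mul(-10, Add(-3, 0)) = Mul(-10, -3) = 30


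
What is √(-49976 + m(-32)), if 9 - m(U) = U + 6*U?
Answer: 3*I*√5527 ≈ 223.03*I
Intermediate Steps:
m(U) = 9 - 7*U (m(U) = 9 - (U + 6*U) = 9 - 7*U)
√(-49976 + m(-32)) = √(-49976 + (9 - 7*(-32))) = √(-49976 + (9 + 224)) = √(-49976 + 233) = √(-49743) = 3*I*√5527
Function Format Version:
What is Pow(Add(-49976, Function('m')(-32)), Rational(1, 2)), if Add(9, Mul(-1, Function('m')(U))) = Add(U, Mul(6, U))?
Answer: Mul(3, I, Pow(5527, Rational(1, 2))) ≈ Mul(223.03, I)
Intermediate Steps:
Function('m')(U) = Add(9, Mul(-7, U)) (Function('m')(U) = Add(9, Mul(-1, Add(U, Mul(6, U)))) = Add(9, Mul(-1, Mul(7, U))) = Add(9, Mul(-7, U)))
Pow(Add(-49976, Function('m')(-32)), Rational(1, 2)) = Pow(Add(-49976, Add(9, Mul(-7, -32))), Rational(1, 2)) = Pow(Add(-49976, Add(9, 224)), Rational(1, 2)) = Pow(Add(-49976, 233), Rational(1, 2)) = Pow(-49743, Rational(1, 2)) = Mul(3, I, Pow(5527, Rational(1, 2)))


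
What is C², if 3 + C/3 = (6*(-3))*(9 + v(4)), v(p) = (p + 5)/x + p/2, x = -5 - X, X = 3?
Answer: 4704561/16 ≈ 2.9404e+5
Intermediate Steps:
x = -8 (x = -5 - 1*3 = -5 - 3 = -8)
v(p) = -5/8 + 3*p/8 (v(p) = (p + 5)/(-8) + p/2 = (5 + p)*(-⅛) + p*(½) = (-5/8 - p/8) + p/2 = -5/8 + 3*p/8)
C = -2169/4 (C = -9 + 3*((6*(-3))*(9 + (-5/8 + (3/8)*4))) = -9 + 3*(-18*(9 + (-5/8 + 3/2))) = -9 + 3*(-18*(9 + 7/8)) = -9 + 3*(-18*79/8) = -9 + 3*(-711/4) = -9 - 2133/4 = -2169/4 ≈ -542.25)
C² = (-2169/4)² = 4704561/16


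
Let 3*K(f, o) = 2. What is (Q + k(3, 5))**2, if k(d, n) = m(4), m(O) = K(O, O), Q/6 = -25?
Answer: 200704/9 ≈ 22300.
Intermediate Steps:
Q = -150 (Q = 6*(-25) = -150)
K(f, o) = 2/3 (K(f, o) = (1/3)*2 = 2/3)
m(O) = 2/3
k(d, n) = 2/3
(Q + k(3, 5))**2 = (-150 + 2/3)**2 = (-448/3)**2 = 200704/9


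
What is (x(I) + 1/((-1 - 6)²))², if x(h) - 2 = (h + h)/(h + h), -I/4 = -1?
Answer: 21904/2401 ≈ 9.1229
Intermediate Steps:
I = 4 (I = -4*(-1) = 4)
x(h) = 3 (x(h) = 2 + (h + h)/(h + h) = 2 + (2*h)/((2*h)) = 2 + (2*h)*(1/(2*h)) = 2 + 1 = 3)
(x(I) + 1/((-1 - 6)²))² = (3 + 1/((-1 - 6)²))² = (3 + 1/((-7)²))² = (3 + 1/49)² = (148/49)² = 21904/2401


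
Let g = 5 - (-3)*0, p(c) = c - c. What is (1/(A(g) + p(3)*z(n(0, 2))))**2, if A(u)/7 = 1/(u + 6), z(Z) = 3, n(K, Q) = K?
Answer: 121/49 ≈ 2.4694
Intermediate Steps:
p(c) = 0
g = 5 (g = 5 - 1*0 = 5 + 0 = 5)
A(u) = 7/(6 + u) (A(u) = 7/(u + 6) = 7/(6 + u))
(1/(A(g) + p(3)*z(n(0, 2))))**2 = (1/(7/(6 + 5) + 0*3))**2 = (1/(7/11 + 0))**2 = (1/(7/11))**2 = (11/7)**2 = 121/49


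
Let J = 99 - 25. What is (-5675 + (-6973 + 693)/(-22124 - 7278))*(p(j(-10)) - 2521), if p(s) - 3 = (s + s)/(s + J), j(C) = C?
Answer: 3361444935255/235216 ≈ 1.4291e+7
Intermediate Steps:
J = 74
p(s) = 3 + 2*s/(74 + s) (p(s) = 3 + (s + s)/(s + 74) = 3 + (2*s)/(74 + s) = 3 + 2*s/(74 + s))
(-5675 + (-6973 + 693)/(-22124 - 7278))*(p(j(-10)) - 2521) = (-5675 + (-6973 + 693)/(-22124 - 7278))*((222 + 5*(-10))/(74 - 10) - 2521) = (-5675 - 6280/(-29402))*((222 - 50)/64 - 2521) = (-5675 - 6280*(-1/29402))*((1/64)*172 - 2521) = (-5675 + 3140/14701)*(43/16 - 2521) = -83425035/14701*(-40293/16) = 3361444935255/235216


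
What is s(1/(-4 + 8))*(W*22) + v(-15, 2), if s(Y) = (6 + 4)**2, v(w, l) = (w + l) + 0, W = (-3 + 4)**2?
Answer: 2187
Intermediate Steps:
W = 1 (W = 1**2 = 1)
v(w, l) = l + w (v(w, l) = (l + w) + 0 = l + w)
s(Y) = 100 (s(Y) = 10**2 = 100)
s(1/(-4 + 8))*(W*22) + v(-15, 2) = 100*(1*22) + (2 - 15) = 100*22 - 13 = 2200 - 13 = 2187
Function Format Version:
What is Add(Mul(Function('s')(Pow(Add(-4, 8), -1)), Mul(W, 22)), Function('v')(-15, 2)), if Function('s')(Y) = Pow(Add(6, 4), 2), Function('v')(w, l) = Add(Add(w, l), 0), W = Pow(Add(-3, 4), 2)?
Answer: 2187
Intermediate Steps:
W = 1 (W = Pow(1, 2) = 1)
Function('v')(w, l) = Add(l, w) (Function('v')(w, l) = Add(Add(l, w), 0) = Add(l, w))
Function('s')(Y) = 100 (Function('s')(Y) = Pow(10, 2) = 100)
Add(Mul(Function('s')(Pow(Add(-4, 8), -1)), Mul(W, 22)), Function('v')(-15, 2)) = Add(Mul(100, Mul(1, 22)), Add(2, -15)) = Add(Mul(100, 22), -13) = Add(2200, -13) = 2187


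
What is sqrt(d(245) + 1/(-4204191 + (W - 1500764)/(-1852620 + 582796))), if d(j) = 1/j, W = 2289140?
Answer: sqrt(9895420857771489870885)/1557086831055 ≈ 0.063886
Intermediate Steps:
sqrt(d(245) + 1/(-4204191 + (W - 1500764)/(-1852620 + 582796))) = sqrt(1/245 + 1/(-4204191 + (2289140 - 1500764)/(-1852620 + 582796))) = sqrt(1/245 + 1/(-4204191 + 788376/(-1269824))) = sqrt(1/245 + 1/(-4204191 + 788376*(-1/1269824))) = sqrt(1/245 + 1/(-4204191 - 98547/158728)) = sqrt(1/245 + 1/(-667322927595/158728)) = sqrt(1/245 - 158728/667322927595) = sqrt(133456807847/32698823452155) = sqrt(9895420857771489870885)/1557086831055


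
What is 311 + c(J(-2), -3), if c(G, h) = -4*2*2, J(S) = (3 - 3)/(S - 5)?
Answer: 295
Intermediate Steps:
J(S) = 0 (J(S) = 0/(-5 + S) = 0)
c(G, h) = -16 (c(G, h) = -8*2 = -16)
311 + c(J(-2), -3) = 311 - 16 = 295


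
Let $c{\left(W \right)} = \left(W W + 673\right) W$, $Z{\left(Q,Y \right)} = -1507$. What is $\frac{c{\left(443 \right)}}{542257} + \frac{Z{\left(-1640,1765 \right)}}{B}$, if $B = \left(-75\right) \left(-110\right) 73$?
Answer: $\frac{4776121129291}{29688570750} \approx 160.87$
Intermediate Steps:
$c{\left(W \right)} = W \left(673 + W^{2}\right)$ ($c{\left(W \right)} = \left(W^{2} + 673\right) W = \left(673 + W^{2}\right) W = W \left(673 + W^{2}\right)$)
$B = 602250$ ($B = 8250 \cdot 73 = 602250$)
$\frac{c{\left(443 \right)}}{542257} + \frac{Z{\left(-1640,1765 \right)}}{B} = \frac{443 \left(673 + 443^{2}\right)}{542257} - \frac{1507}{602250} = 443 \left(673 + 196249\right) \frac{1}{542257} - \frac{137}{54750} = 443 \cdot 196922 \cdot \frac{1}{542257} - \frac{137}{54750} = 87236446 \cdot \frac{1}{542257} - \frac{137}{54750} = \frac{87236446}{542257} - \frac{137}{54750} = \frac{4776121129291}{29688570750}$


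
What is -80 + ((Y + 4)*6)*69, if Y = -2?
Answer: 748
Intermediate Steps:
-80 + ((Y + 4)*6)*69 = -80 + ((-2 + 4)*6)*69 = -80 + (2*6)*69 = -80 + 12*69 = -80 + 828 = 748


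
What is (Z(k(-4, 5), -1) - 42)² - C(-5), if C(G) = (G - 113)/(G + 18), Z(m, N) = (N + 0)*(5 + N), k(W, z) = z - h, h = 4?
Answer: 27626/13 ≈ 2125.1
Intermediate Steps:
k(W, z) = -4 + z (k(W, z) = z - 1*4 = z - 4 = -4 + z)
Z(m, N) = N*(5 + N)
C(G) = (-113 + G)/(18 + G)
(Z(k(-4, 5), -1) - 42)² - C(-5) = (-(5 - 1) - 42)² - (-113 - 5)/(18 - 5) = (-1*4 - 42)² - (-118)/13 = (-4 - 42)² - (-118)/13 = (-46)² - 1*(-118/13) = 2116 + 118/13 = 27626/13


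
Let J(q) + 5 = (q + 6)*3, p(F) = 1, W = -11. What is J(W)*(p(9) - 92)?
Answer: 1820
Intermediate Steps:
J(q) = 13 + 3*q (J(q) = -5 + (q + 6)*3 = -5 + (6 + q)*3 = -5 + (18 + 3*q) = 13 + 3*q)
J(W)*(p(9) - 92) = (13 + 3*(-11))*(1 - 92) = (13 - 33)*(-91) = -20*(-91) = 1820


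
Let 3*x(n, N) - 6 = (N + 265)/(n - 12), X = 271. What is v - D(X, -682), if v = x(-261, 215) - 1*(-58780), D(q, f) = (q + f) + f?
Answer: 16345715/273 ≈ 59874.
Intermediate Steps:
x(n, N) = 2 + (265 + N)/(3*(-12 + n)) (x(n, N) = 2 + ((N + 265)/(n - 12))/3 = 2 + ((265 + N)/(-12 + n))/3 = 2 + (265 + N)/(3*(-12 + n)))
D(q, f) = q + 2*f (D(q, f) = (f + q) + f = q + 2*f)
v = 16047326/273 (v = (193 + 215 + 6*(-261))/(3*(-12 - 261)) - 1*(-58780) = (⅓)*(193 + 215 - 1566)/(-273) + 58780 = (⅓)*(-1/273)*(-1158) + 58780 = 386/273 + 58780 = 16047326/273 ≈ 58781.)
v - D(X, -682) = 16047326/273 - (271 + 2*(-682)) = 16047326/273 - (271 - 1364) = 16047326/273 - 1*(-1093) = 16047326/273 + 1093 = 16345715/273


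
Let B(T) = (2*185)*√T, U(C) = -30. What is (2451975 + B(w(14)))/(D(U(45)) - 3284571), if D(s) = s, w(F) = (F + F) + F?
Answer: -817325/1094867 - 10*√42/88773 ≈ -0.74724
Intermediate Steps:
w(F) = 3*F (w(F) = 2*F + F = 3*F)
B(T) = 370*√T
(2451975 + B(w(14)))/(D(U(45)) - 3284571) = (2451975 + 370*√(3*14))/(-30 - 3284571) = (2451975 + 370*√42)/(-3284601) = (2451975 + 370*√42)*(-1/3284601) = -817325/1094867 - 10*√42/88773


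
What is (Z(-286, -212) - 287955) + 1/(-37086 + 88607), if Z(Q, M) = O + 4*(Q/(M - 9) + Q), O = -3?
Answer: -253207476549/875857 ≈ -2.8910e+5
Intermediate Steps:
Z(Q, M) = -3 + 4*Q + 4*Q/(-9 + M) (Z(Q, M) = -3 + 4*(Q/(M - 9) + Q) = -3 + 4*(Q/(-9 + M) + Q) = -3 + 4*(Q + Q/(-9 + M)) = -3 + (4*Q + 4*Q/(-9 + M)) = -3 + 4*Q + 4*Q/(-9 + M))
(Z(-286, -212) - 287955) + 1/(-37086 + 88607) = ((27 - 32*(-286) - 3*(-212) + 4*(-212)*(-286))/(-9 - 212) - 287955) + 1/(-37086 + 88607) = ((27 + 9152 + 636 + 242528)/(-221) - 287955) + 1/51521 = (-1/221*252343 - 287955) + 1/51521 = (-19411/17 - 287955) + 1/51521 = -4914646/17 + 1/51521 = -253207476549/875857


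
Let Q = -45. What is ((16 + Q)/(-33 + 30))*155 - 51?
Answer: 4342/3 ≈ 1447.3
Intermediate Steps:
((16 + Q)/(-33 + 30))*155 - 51 = ((16 - 45)/(-33 + 30))*155 - 51 = -29/(-3)*155 - 51 = -29*(-1/3)*155 - 51 = (29/3)*155 - 51 = 4495/3 - 51 = 4342/3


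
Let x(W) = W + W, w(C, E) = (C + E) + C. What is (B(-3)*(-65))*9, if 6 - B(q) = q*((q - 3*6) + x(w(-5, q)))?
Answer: 78975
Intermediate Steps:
w(C, E) = E + 2*C
x(W) = 2*W
B(q) = 6 - q*(-38 + 3*q) (B(q) = 6 - q*((q - 3*6) + 2*(q + 2*(-5))) = 6 - q*((q - 18) + 2*(q - 10)) = 6 - q*((-18 + q) + 2*(-10 + q)) = 6 - q*((-18 + q) + (-20 + 2*q)) = 6 - q*(-38 + 3*q))
(B(-3)*(-65))*9 = ((6 - 3*(-3)**2 + 38*(-3))*(-65))*9 = ((6 - 3*9 - 114)*(-65))*9 = ((6 - 27 - 114)*(-65))*9 = -135*(-65)*9 = 8775*9 = 78975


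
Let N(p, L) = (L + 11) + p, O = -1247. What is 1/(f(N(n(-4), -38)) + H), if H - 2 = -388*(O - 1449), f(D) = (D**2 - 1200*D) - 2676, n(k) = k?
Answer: 1/1081535 ≈ 9.2461e-7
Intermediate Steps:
N(p, L) = 11 + L + p (N(p, L) = (11 + L) + p = 11 + L + p)
f(D) = -2676 + D**2 - 1200*D
H = 1046050 (H = 2 - 388*(-1247 - 1449) = 2 - 388*(-2696) = 2 + 1046048 = 1046050)
1/(f(N(n(-4), -38)) + H) = 1/((-2676 + (11 - 38 - 4)**2 - 1200*(11 - 38 - 4)) + 1046050) = 1/((-2676 + (-31)**2 - 1200*(-31)) + 1046050) = 1/((-2676 + 961 + 37200) + 1046050) = 1/(35485 + 1046050) = 1/1081535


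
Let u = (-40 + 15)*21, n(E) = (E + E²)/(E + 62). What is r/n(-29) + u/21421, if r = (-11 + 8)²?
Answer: 5935737/17393852 ≈ 0.34125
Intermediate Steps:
n(E) = (E + E²)/(62 + E)
u = -525 (u = -25*21 = -525)
r = 9 (r = (-3)² = 9)
r/n(-29) + u/21421 = 9/((-29*(1 - 29)/(62 - 29))) - 525/21421 = 9/((-29*(-28)/33)) - 525*1/21421 = 9/((-29*1/33*(-28))) - 525/21421 = 9/(812/33) - 525/21421 = 9*(33/812) - 525/21421 = 297/812 - 525/21421 = 5935737/17393852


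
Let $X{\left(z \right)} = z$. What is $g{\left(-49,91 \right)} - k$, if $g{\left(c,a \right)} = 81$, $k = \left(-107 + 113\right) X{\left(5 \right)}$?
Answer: $51$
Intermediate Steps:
$k = 30$ ($k = \left(-107 + 113\right) 5 = 6 \cdot 5 = 30$)
$g{\left(-49,91 \right)} - k = 81 - 30 = 51$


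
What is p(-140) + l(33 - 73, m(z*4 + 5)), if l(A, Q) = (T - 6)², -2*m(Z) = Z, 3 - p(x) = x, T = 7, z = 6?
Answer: 144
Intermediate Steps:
p(x) = 3 - x
m(Z) = -Z/2
l(A, Q) = 1 (l(A, Q) = (7 - 6)² = 1² = 1)
p(-140) + l(33 - 73, m(z*4 + 5)) = (3 - 1*(-140)) + 1 = (3 + 140) + 1 = 143 + 1 = 144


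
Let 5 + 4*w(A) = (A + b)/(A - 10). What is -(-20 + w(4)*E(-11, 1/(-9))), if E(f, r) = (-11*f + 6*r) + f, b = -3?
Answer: 1451/9 ≈ 161.22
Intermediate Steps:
E(f, r) = -10*f + 6*r
w(A) = -5/4 + (-3 + A)/(4*(-10 + A)) (w(A) = -5/4 + ((A - 3)/(A - 10))/4 = -5/4 + ((-3 + A)/(-10 + A))/4 = -5/4 + (-3 + A)/(4*(-10 + A)))
-(-20 + w(4)*E(-11, 1/(-9))) = -(-20 + ((47/4 - 1*4)/(-10 + 4))*(-10*(-11) + 6*(1/(-9)))) = -(-20 + ((47/4 - 4)/(-6))*(110 + 6*(1*(-1/9)))) = -(-20 + (-1/6*31/4)*(110 + 6*(-1/9))) = -(-20 - 31*(110 - 2/3)/24) = -(-20 - 31/24*328/3) = -(-20 - 1271/9) = -1*(-1451/9) = 1451/9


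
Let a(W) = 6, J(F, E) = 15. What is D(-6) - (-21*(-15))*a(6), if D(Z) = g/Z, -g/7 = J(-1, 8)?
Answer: -3745/2 ≈ -1872.5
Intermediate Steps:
g = -105 (g = -7*15 = -105)
D(Z) = -105/Z
D(-6) - (-21*(-15))*a(6) = -105/(-6) - (-21*(-15))*6 = -105*(-⅙) - 315*6 = 35/2 - 1*1890 = 35/2 - 1890 = -3745/2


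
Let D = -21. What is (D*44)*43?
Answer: -39732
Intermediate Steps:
(D*44)*43 = -21*44*43 = -924*43 = -39732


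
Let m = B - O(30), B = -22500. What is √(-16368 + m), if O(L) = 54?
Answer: I*√38922 ≈ 197.29*I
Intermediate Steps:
m = -22554 (m = -22500 - 1*54 = -22500 - 54 = -22554)
√(-16368 + m) = √(-16368 - 22554) = √(-38922) = I*√38922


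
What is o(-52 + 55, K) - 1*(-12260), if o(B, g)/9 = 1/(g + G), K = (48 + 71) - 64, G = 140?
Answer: 796903/65 ≈ 12260.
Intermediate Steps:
K = 55 (K = 119 - 64 = 55)
o(B, g) = 9/(140 + g) (o(B, g) = 9/(g + 140) = 9/(140 + g))
o(-52 + 55, K) - 1*(-12260) = 9/(140 + 55) - 1*(-12260) = 9/195 + 12260 = 9*(1/195) + 12260 = 3/65 + 12260 = 796903/65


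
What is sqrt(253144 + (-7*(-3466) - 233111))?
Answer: sqrt(44295) ≈ 210.46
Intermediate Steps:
sqrt(253144 + (-7*(-3466) - 233111)) = sqrt(253144 + (24262 - 233111)) = sqrt(253144 - 208849) = sqrt(44295)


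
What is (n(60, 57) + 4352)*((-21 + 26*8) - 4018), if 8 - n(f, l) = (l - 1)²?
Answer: -4689144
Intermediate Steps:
n(f, l) = 8 - (-1 + l)² (n(f, l) = 8 - (l - 1)² = 8 - (-1 + l)²)
(n(60, 57) + 4352)*((-21 + 26*8) - 4018) = ((8 - (-1 + 57)²) + 4352)*((-21 + 26*8) - 4018) = ((8 - 1*56²) + 4352)*((-21 + 208) - 4018) = ((8 - 1*3136) + 4352)*(187 - 4018) = ((8 - 3136) + 4352)*(-3831) = (-3128 + 4352)*(-3831) = 1224*(-3831) = -4689144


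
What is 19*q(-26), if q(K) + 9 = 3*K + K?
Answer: -2147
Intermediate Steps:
q(K) = -9 + 4*K (q(K) = -9 + (3*K + K) = -9 + 4*K)
19*q(-26) = 19*(-9 + 4*(-26)) = 19*(-9 - 104) = 19*(-113) = -2147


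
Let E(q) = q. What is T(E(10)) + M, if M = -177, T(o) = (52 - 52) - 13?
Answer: -190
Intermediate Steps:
T(o) = -13 (T(o) = 0 - 13 = -13)
T(E(10)) + M = -13 - 177 = -190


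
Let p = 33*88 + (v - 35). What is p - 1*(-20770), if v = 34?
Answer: 23673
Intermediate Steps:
p = 2903 (p = 33*88 + (34 - 35) = 2904 - 1 = 2903)
p - 1*(-20770) = 2903 - 1*(-20770) = 2903 + 20770 = 23673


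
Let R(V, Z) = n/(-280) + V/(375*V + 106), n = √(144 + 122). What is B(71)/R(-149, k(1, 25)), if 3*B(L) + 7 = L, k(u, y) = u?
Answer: -425450547200/25272480111 - 568718877440*√266/25272480111 ≈ -383.86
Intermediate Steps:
n = √266 ≈ 16.310
B(L) = -7/3 + L/3
R(V, Z) = -√266/280 + V/(106 + 375*V) (R(V, Z) = √266/(-280) + V/(375*V + 106) = √266*(-1/280) + V/(106 + 375*V) = -√266/280 + V/(106 + 375*V))
B(71)/R(-149, k(1, 25)) = (-7/3 + (⅓)*71)/(((-106*√266 + 280*(-149) - 375*(-149)*√266)/(280*(106 + 375*(-149))))) = (-7/3 + 71/3)/(((-106*√266 - 41720 + 55875*√266)/(280*(106 - 55875)))) = 64/(3*(((1/280)*(-41720 + 55769*√266)/(-55769)))) = 64/(3*(((1/280)*(-1/55769)*(-41720 + 55769*√266)))) = 64/(3*(149/55769 - √266/280))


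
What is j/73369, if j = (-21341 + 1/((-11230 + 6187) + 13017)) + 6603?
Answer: -117520811/585044406 ≈ -0.20088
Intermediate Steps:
j = -117520811/7974 (j = (-21341 + 1/(-5043 + 13017)) + 6603 = (-21341 + 1/7974) + 6603 = -170173133/7974 + 6603 = -117520811/7974 ≈ -14738.)
j/73369 = -117520811/7974/73369 = -117520811/7974*1/73369 = -117520811/585044406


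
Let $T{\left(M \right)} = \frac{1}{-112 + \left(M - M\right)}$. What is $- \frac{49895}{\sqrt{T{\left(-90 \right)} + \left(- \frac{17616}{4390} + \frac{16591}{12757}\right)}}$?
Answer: $\frac{199580 i \sqrt{185862267519778815}}{2844666549} \approx 30247.0 i$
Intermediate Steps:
$T{\left(M \right)} = - \frac{1}{112}$ ($T{\left(M \right)} = \frac{1}{-112 + 0} = \frac{1}{-112} = - \frac{1}{112}$)
$- \frac{49895}{\sqrt{T{\left(-90 \right)} + \left(- \frac{17616}{4390} + \frac{16591}{12757}\right)}} = - \frac{49895}{\sqrt{- \frac{1}{112} + \left(- \frac{17616}{4390} + \frac{16591}{12757}\right)}} = - \frac{49895}{\sqrt{- \frac{1}{112} + \left(\left(-17616\right) \frac{1}{4390} + 16591 \cdot \frac{1}{12757}\right)}} = - \frac{49895}{\sqrt{- \frac{1}{112} + \left(- \frac{8808}{2195} + \frac{16591}{12757}\right)}} = - \frac{49895}{\sqrt{- \frac{1}{112} - \frac{75946411}{28001615}}} = - \frac{49895}{\sqrt{- \frac{8533999647}{3136180880}}} = - \frac{49895}{\frac{3}{784045220} i \sqrt{185862267519778815}} = - 49895 \left(- \frac{4 i \sqrt{185862267519778815}}{2844666549}\right) = \frac{199580 i \sqrt{185862267519778815}}{2844666549}$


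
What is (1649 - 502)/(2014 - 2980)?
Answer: -1147/966 ≈ -1.1874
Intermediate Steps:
(1649 - 502)/(2014 - 2980) = 1147/(-966) = 1147*(-1/966) = -1147/966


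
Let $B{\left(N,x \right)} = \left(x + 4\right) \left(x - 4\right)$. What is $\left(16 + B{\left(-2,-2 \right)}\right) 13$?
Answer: $52$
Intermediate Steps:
$B{\left(N,x \right)} = \left(-4 + x\right) \left(4 + x\right)$ ($B{\left(N,x \right)} = \left(4 + x\right) \left(-4 + x\right) = \left(-4 + x\right) \left(4 + x\right)$)
$\left(16 + B{\left(-2,-2 \right)}\right) 13 = \left(16 - \left(16 - \left(-2\right)^{2}\right)\right) 13 = \left(16 + \left(-16 + 4\right)\right) 13 = \left(16 - 12\right) 13 = 4 \cdot 13 = 52$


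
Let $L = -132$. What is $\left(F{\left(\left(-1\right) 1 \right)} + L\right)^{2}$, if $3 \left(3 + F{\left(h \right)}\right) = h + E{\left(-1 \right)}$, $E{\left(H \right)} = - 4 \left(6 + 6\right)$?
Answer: $\frac{206116}{9} \approx 22902.0$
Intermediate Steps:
$E{\left(H \right)} = -48$ ($E{\left(H \right)} = \left(-4\right) 12 = -48$)
$F{\left(h \right)} = -19 + \frac{h}{3}$ ($F{\left(h \right)} = -3 + \frac{h - 48}{3} = -3 + \frac{-48 + h}{3} = -3 + \left(-16 + \frac{h}{3}\right) = -19 + \frac{h}{3}$)
$\left(F{\left(\left(-1\right) 1 \right)} + L\right)^{2} = \left(\left(-19 + \frac{\left(-1\right) 1}{3}\right) - 132\right)^{2} = \left(\left(-19 + \frac{1}{3} \left(-1\right)\right) - 132\right)^{2} = \left(\left(-19 - \frac{1}{3}\right) - 132\right)^{2} = \left(- \frac{58}{3} - 132\right)^{2} = \left(- \frac{454}{3}\right)^{2} = \frac{206116}{9}$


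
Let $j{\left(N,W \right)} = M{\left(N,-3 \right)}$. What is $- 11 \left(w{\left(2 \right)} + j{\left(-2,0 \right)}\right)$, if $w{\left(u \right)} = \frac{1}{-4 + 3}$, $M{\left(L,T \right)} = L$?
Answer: $33$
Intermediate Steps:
$j{\left(N,W \right)} = N$
$w{\left(u \right)} = -1$ ($w{\left(u \right)} = \frac{1}{-1} = -1$)
$- 11 \left(w{\left(2 \right)} + j{\left(-2,0 \right)}\right) = - 11 \left(-1 - 2\right) = \left(-11\right) \left(-3\right) = 33$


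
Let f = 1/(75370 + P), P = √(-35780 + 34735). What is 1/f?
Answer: 75370 + I*√1045 ≈ 75370.0 + 32.326*I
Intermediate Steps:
P = I*√1045 (P = √(-1045) = I*√1045 ≈ 32.326*I)
f = 1/(75370 + I*√1045) ≈ 1.3268e-5 - 5.69e-9*I
1/f = 1/(15074/1136127589 - I*√1045/5680637945)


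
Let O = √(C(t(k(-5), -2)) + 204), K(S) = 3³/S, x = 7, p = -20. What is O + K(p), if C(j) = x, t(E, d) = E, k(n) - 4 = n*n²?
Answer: -27/20 + √211 ≈ 13.176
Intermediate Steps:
k(n) = 4 + n³ (k(n) = 4 + n*n² = 4 + n³)
C(j) = 7
K(S) = 27/S
O = √211 (O = √(7 + 204) = √211 ≈ 14.526)
O + K(p) = √211 + 27/(-20) = √211 + 27*(-1/20) = √211 - 27/20 = -27/20 + √211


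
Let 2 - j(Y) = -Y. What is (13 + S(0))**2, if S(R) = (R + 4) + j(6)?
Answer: 625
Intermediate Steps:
j(Y) = 2 + Y (j(Y) = 2 - (-1)*Y = 2 + Y)
S(R) = 12 + R (S(R) = (R + 4) + (2 + 6) = (4 + R) + 8 = 12 + R)
(13 + S(0))**2 = (13 + (12 + 0))**2 = (13 + 12)**2 = 25**2 = 625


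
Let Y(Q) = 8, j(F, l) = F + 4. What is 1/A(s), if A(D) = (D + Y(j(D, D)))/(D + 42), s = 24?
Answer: 33/16 ≈ 2.0625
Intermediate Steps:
j(F, l) = 4 + F
A(D) = (8 + D)/(42 + D) (A(D) = (D + 8)/(D + 42) = (8 + D)/(42 + D))
1/A(s) = 1/((8 + 24)/(42 + 24)) = 1/(32/66) = 1/((1/66)*32) = 1/(16/33) = 33/16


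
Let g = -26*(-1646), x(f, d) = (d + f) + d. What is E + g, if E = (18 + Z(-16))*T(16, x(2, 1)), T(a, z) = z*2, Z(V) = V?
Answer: 42812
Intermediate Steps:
x(f, d) = f + 2*d
T(a, z) = 2*z
g = 42796
E = 16 (E = (18 - 16)*(2*(2 + 2*1)) = 2*(2*(2 + 2)) = 2*(2*4) = 2*8 = 16)
E + g = 16 + 42796 = 42812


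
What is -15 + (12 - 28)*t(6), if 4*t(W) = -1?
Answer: -11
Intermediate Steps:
t(W) = -¼ (t(W) = (¼)*(-1) = -¼)
-15 + (12 - 28)*t(6) = -15 + (12 - 28)*(-¼) = -15 - 16*(-¼) = -15 + 4 = -11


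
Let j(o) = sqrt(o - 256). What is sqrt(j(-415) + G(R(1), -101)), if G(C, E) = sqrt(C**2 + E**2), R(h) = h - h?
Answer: sqrt(101 + I*sqrt(671)) ≈ 10.131 + 1.2785*I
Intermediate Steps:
R(h) = 0
j(o) = sqrt(-256 + o)
sqrt(j(-415) + G(R(1), -101)) = sqrt(sqrt(-256 - 415) + sqrt(0**2 + (-101)**2)) = sqrt(sqrt(-671) + sqrt(0 + 10201)) = sqrt(I*sqrt(671) + sqrt(10201)) = sqrt(I*sqrt(671) + 101) = sqrt(101 + I*sqrt(671))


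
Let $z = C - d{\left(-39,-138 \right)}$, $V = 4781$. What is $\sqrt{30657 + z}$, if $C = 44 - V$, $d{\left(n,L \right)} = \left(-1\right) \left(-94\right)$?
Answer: $\sqrt{25826} \approx 160.7$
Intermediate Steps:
$d{\left(n,L \right)} = 94$
$C = -4737$ ($C = 44 - 4781 = -4737$)
$z = -4831$ ($z = -4737 - 94 = -4831$)
$\sqrt{30657 + z} = \sqrt{30657 - 4831} = \sqrt{25826}$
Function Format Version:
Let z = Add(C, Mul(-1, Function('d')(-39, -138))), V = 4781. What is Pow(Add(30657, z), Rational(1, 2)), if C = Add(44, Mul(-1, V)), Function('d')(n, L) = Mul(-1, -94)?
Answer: Pow(25826, Rational(1, 2)) ≈ 160.70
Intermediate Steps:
Function('d')(n, L) = 94
C = -4737 (C = Add(44, Mul(-1, 4781)) = Add(44, -4781) = -4737)
z = -4831 (z = Add(-4737, Mul(-1, 94)) = Add(-4737, -94) = -4831)
Pow(Add(30657, z), Rational(1, 2)) = Pow(Add(30657, -4831), Rational(1, 2)) = Pow(25826, Rational(1, 2))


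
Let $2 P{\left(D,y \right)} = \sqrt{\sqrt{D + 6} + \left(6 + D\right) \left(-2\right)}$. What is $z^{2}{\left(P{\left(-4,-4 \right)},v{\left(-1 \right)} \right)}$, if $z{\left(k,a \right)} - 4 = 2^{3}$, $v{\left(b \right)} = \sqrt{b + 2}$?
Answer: $144$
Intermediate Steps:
$v{\left(b \right)} = \sqrt{2 + b}$
$P{\left(D,y \right)} = \frac{\sqrt{-12 + \sqrt{6 + D} - 2 D}}{2}$ ($P{\left(D,y \right)} = \frac{\sqrt{\sqrt{D + 6} + \left(6 + D\right) \left(-2\right)}}{2} = \frac{\sqrt{\sqrt{6 + D} - \left(12 + 2 D\right)}}{2} = \frac{\sqrt{-12 + \sqrt{6 + D} - 2 D}}{2}$)
$z{\left(k,a \right)} = 12$ ($z{\left(k,a \right)} = 4 + 2^{3} = 4 + 8 = 12$)
$z^{2}{\left(P{\left(-4,-4 \right)},v{\left(-1 \right)} \right)} = 12^{2} = 144$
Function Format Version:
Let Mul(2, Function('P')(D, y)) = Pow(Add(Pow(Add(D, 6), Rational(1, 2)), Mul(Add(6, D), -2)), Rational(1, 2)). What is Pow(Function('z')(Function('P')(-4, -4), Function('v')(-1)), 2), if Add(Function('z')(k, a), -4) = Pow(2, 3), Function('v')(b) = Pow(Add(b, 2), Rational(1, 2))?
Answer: 144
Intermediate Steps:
Function('v')(b) = Pow(Add(2, b), Rational(1, 2))
Function('P')(D, y) = Mul(Rational(1, 2), Pow(Add(-12, Pow(Add(6, D), Rational(1, 2)), Mul(-2, D)), Rational(1, 2))) (Function('P')(D, y) = Mul(Rational(1, 2), Pow(Add(Pow(Add(D, 6), Rational(1, 2)), Mul(Add(6, D), -2)), Rational(1, 2))) = Mul(Rational(1, 2), Pow(Add(Pow(Add(6, D), Rational(1, 2)), Add(-12, Mul(-2, D))), Rational(1, 2))) = Mul(Rational(1, 2), Pow(Add(-12, Pow(Add(6, D), Rational(1, 2)), Mul(-2, D)), Rational(1, 2))))
Function('z')(k, a) = 12 (Function('z')(k, a) = Add(4, Pow(2, 3)) = Add(4, 8) = 12)
Pow(Function('z')(Function('P')(-4, -4), Function('v')(-1)), 2) = Pow(12, 2) = 144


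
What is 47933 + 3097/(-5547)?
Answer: 265881254/5547 ≈ 47932.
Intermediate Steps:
47933 + 3097/(-5547) = 47933 + 3097*(-1/5547) = 47933 - 3097/5547 = 265881254/5547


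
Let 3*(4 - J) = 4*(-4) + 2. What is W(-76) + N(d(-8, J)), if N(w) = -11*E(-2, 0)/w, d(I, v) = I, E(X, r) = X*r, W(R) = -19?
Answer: -19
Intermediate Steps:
J = 26/3 (J = 4 - (4*(-4) + 2)/3 = 4 - (-16 + 2)/3 = 4 - 1/3*(-14) = 4 + 14/3 = 26/3 ≈ 8.6667)
N(w) = 0 (N(w) = -11*(-2*0)/w = -0/w = -11*0 = 0)
W(-76) + N(d(-8, J)) = -19 + 0 = -19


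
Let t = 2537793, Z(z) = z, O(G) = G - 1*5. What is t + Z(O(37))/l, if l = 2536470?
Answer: 3218517905371/1268235 ≈ 2.5378e+6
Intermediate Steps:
O(G) = -5 + G (O(G) = G - 5 = -5 + G)
t + Z(O(37))/l = 2537793 + (-5 + 37)/2536470 = 2537793 + 32*(1/2536470) = 2537793 + 16/1268235 = 3218517905371/1268235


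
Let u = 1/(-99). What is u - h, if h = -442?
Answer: 43757/99 ≈ 441.99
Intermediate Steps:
u = -1/99 ≈ -0.010101
u - h = -1/99 - 1*(-442) = -1/99 + 442 = 43757/99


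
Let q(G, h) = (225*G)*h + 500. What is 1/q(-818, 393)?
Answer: -1/72331150 ≈ -1.3825e-8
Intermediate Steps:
q(G, h) = 500 + 225*G*h (q(G, h) = 225*G*h + 500 = 500 + 225*G*h)
1/q(-818, 393) = 1/(500 + 225*(-818)*393) = 1/(500 - 72331650) = 1/(-72331150) = -1/72331150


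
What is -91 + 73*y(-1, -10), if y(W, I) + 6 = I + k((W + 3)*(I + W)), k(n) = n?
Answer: -2865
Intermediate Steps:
y(W, I) = -6 + I + (3 + W)*(I + W) (y(W, I) = -6 + (I + (W + 3)*(I + W)) = -6 + (I + (3 + W)*(I + W)) = -6 + I + (3 + W)*(I + W))
-91 + 73*y(-1, -10) = -91 + 73*(-6 + (-1)² + 3*(-1) + 4*(-10) - 10*(-1)) = -91 + 73*(-6 + 1 - 3 - 40 + 10) = -91 + 73*(-38) = -91 - 2774 = -2865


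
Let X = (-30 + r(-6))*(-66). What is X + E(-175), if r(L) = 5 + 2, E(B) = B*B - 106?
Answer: 32037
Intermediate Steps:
E(B) = -106 + B² (E(B) = B² - 106 = -106 + B²)
r(L) = 7
X = 1518 (X = (-30 + 7)*(-66) = -23*(-66) = 1518)
X + E(-175) = 1518 + (-106 + (-175)²) = 1518 + (-106 + 30625) = 1518 + 30519 = 32037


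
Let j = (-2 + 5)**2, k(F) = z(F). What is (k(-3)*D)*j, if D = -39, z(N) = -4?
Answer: 1404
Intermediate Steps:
k(F) = -4
j = 9 (j = 3**2 = 9)
(k(-3)*D)*j = -4*(-39)*9 = 156*9 = 1404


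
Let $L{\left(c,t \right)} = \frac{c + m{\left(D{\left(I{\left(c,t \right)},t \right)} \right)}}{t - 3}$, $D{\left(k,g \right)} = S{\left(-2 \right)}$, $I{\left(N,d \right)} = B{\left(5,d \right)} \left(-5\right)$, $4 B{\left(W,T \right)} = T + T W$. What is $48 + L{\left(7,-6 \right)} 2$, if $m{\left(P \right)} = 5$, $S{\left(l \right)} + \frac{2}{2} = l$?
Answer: $\frac{136}{3} \approx 45.333$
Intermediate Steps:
$B{\left(W,T \right)} = \frac{T}{4} + \frac{T W}{4}$ ($B{\left(W,T \right)} = \frac{T + T W}{4} = \frac{T}{4} + \frac{T W}{4}$)
$I{\left(N,d \right)} = - \frac{15 d}{2}$ ($I{\left(N,d \right)} = \frac{d \left(1 + 5\right)}{4} \left(-5\right) = \frac{1}{4} d 6 \left(-5\right) = \frac{3 d}{2} \left(-5\right) = - \frac{15 d}{2}$)
$S{\left(l \right)} = -1 + l$
$D{\left(k,g \right)} = -3$ ($D{\left(k,g \right)} = -1 - 2 = -3$)
$L{\left(c,t \right)} = \frac{5 + c}{-3 + t}$ ($L{\left(c,t \right)} = \frac{c + 5}{t - 3} = \frac{5 + c}{-3 + t}$)
$48 + L{\left(7,-6 \right)} 2 = 48 + \frac{5 + 7}{-3 - 6} \cdot 2 = 48 + \frac{1}{-9} \cdot 12 \cdot 2 = 48 + \left(- \frac{1}{9}\right) 12 \cdot 2 = 48 - \frac{8}{3} = \frac{136}{3}$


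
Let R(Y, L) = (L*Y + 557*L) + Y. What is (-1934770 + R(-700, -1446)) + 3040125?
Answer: 1311433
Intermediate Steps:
R(Y, L) = Y + 557*L + L*Y (R(Y, L) = (557*L + L*Y) + Y = Y + 557*L + L*Y)
(-1934770 + R(-700, -1446)) + 3040125 = (-1934770 + (-700 + 557*(-1446) - 1446*(-700))) + 3040125 = (-1934770 + (-700 - 805422 + 1012200)) + 3040125 = (-1934770 + 206078) + 3040125 = -1728692 + 3040125 = 1311433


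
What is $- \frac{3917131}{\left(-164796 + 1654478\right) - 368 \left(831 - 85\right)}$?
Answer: $- \frac{3917131}{1215154} \approx -3.2236$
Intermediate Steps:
$- \frac{3917131}{\left(-164796 + 1654478\right) - 368 \left(831 - 85\right)} = - \frac{3917131}{1489682 - 274528} = - \frac{3917131}{1215154}$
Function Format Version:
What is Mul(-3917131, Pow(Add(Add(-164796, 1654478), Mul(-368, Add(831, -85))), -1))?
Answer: Rational(-3917131, 1215154) ≈ -3.2236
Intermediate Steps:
Mul(-3917131, Pow(Add(Add(-164796, 1654478), Mul(-368, Add(831, -85))), -1)) = Mul(-3917131, Pow(Add(1489682, Mul(-368, 746)), -1)) = Mul(-3917131, Pow(Add(1489682, -274528), -1)) = Mul(-3917131, Pow(1215154, -1)) = Mul(-3917131, Rational(1, 1215154)) = Rational(-3917131, 1215154)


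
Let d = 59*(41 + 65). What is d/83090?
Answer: 3127/41545 ≈ 0.075268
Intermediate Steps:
d = 6254 (d = 59*106 = 6254)
d/83090 = 6254/83090 = 6254*(1/83090) = 3127/41545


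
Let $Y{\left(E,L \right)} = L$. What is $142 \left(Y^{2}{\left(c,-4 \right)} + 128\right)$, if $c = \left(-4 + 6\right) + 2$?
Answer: $20448$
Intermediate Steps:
$c = 4$ ($c = 2 + 2 = 4$)
$142 \left(Y^{2}{\left(c,-4 \right)} + 128\right) = 142 \left(\left(-4\right)^{2} + 128\right) = 142 \left(16 + 128\right) = 142 \cdot 144 = 20448$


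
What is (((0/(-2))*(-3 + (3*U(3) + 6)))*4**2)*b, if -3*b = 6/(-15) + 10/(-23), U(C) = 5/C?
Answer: 0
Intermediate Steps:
b = 32/115 (b = -(6/(-15) + 10/(-23))/3 = -(6*(-1/15) + 10*(-1/23))/3 = -(-2/5 - 10/23)/3 = -1/3*(-96/115) = 32/115 ≈ 0.27826)
(((0/(-2))*(-3 + (3*U(3) + 6)))*4**2)*b = (((0/(-2))*(-3 + (3*(5/3) + 6)))*4**2)*(32/115) = (((0*(-1/2))*(-3 + (3*(5*(1/3)) + 6)))*16)*(32/115) = ((0*(-3 + (3*(5/3) + 6)))*16)*(32/115) = ((0*(-3 + (5 + 6)))*16)*(32/115) = ((0*(-3 + 11))*16)*(32/115) = ((0*8)*16)*(32/115) = (0*16)*(32/115) = 0*(32/115) = 0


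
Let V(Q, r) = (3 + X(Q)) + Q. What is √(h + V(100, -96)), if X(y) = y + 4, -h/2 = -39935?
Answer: √80077 ≈ 282.98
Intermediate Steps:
h = 79870 (h = -2*(-39935) = 79870)
X(y) = 4 + y
V(Q, r) = 7 + 2*Q (V(Q, r) = (3 + (4 + Q)) + Q = (7 + Q) + Q = 7 + 2*Q)
√(h + V(100, -96)) = √(79870 + (7 + 2*100)) = √(79870 + (7 + 200)) = √(79870 + 207) = √80077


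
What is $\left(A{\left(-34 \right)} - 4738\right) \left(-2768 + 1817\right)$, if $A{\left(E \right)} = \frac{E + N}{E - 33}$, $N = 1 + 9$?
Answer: $\frac{301868322}{67} \approx 4.5055 \cdot 10^{6}$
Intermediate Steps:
$N = 10$
$A{\left(E \right)} = \frac{10 + E}{-33 + E}$ ($A{\left(E \right)} = \frac{E + 10}{E - 33} = \frac{10 + E}{-33 + E}$)
$\left(A{\left(-34 \right)} - 4738\right) \left(-2768 + 1817\right) = \left(\frac{10 - 34}{-33 - 34} - 4738\right) \left(-2768 + 1817\right) = \left(\frac{1}{-67} \left(-24\right) - 4738\right) \left(-951\right) = \left(\left(- \frac{1}{67}\right) \left(-24\right) - 4738\right) \left(-951\right) = \left(\frac{24}{67} - 4738\right) \left(-951\right) = \left(- \frac{317422}{67}\right) \left(-951\right) = \frac{301868322}{67}$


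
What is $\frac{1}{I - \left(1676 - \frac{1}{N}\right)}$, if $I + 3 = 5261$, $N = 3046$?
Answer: $\frac{3046}{10910773} \approx 0.00027917$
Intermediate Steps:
$I = 5258$ ($I = -3 + 5261 = 5258$)
$\frac{1}{I - \left(1676 - \frac{1}{N}\right)} = \frac{1}{5258 - \left(1676 - \frac{1}{3046}\right)} = \frac{1}{5258 + \left(-1676 + \frac{1}{3046}\right)} = \frac{1}{5258 - \frac{5105095}{3046}} = \frac{1}{\frac{10910773}{3046}} = \frac{3046}{10910773}$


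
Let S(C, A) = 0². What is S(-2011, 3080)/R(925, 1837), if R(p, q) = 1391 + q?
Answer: 0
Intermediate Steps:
S(C, A) = 0
S(-2011, 3080)/R(925, 1837) = 0/(1391 + 1837) = 0/3228 = 0*(1/3228) = 0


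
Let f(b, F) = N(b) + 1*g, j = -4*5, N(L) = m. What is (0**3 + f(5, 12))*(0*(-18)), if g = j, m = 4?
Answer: 0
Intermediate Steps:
N(L) = 4
j = -20
g = -20
f(b, F) = -16 (f(b, F) = 4 + 1*(-20) = 4 - 20 = -16)
(0**3 + f(5, 12))*(0*(-18)) = (0**3 - 16)*(0*(-18)) = (0 - 16)*0 = -16*0 = 0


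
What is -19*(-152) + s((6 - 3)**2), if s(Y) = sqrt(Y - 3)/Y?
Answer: 2888 + sqrt(6)/9 ≈ 2888.3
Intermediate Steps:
s(Y) = sqrt(-3 + Y)/Y
-19*(-152) + s((6 - 3)**2) = -19*(-152) + sqrt(-3 + (6 - 3)**2)/((6 - 3)**2) = 2888 + sqrt(-3 + 3**2)/(3**2) = 2888 + sqrt(-3 + 9)/9 = 2888 + sqrt(6)/9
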